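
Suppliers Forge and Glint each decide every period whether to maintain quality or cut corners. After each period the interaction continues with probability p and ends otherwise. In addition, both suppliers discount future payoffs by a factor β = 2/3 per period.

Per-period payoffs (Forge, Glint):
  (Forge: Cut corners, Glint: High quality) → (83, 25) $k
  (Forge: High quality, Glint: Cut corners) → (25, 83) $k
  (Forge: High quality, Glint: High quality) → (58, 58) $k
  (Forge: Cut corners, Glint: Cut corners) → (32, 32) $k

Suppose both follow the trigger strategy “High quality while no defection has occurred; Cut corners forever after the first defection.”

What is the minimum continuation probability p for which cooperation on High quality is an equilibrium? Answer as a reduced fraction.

25/34

Expected continuation weight on next period's payoff is β·p = 2/3·p, which plays the role of the discount factor.
Cooperation requires 2/3·p ≥ (83−58)/(83−32) = 25/51, hence p ≥ 25/34.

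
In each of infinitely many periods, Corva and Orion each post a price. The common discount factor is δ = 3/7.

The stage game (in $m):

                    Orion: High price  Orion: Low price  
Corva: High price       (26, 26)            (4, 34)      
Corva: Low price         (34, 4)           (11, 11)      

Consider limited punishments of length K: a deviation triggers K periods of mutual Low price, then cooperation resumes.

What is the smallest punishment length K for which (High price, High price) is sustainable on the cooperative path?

2

Need Σ_{k=1}^{K} δ^k ≥ (34−26)/(26−11) = 0.5333 at δ = 3/7.
At K = 1 the sum is 0.4286 < 0.5333; at K = 2 it is 0.6122 ≥ 0.5333.
So the minimum punishment length is K = 2.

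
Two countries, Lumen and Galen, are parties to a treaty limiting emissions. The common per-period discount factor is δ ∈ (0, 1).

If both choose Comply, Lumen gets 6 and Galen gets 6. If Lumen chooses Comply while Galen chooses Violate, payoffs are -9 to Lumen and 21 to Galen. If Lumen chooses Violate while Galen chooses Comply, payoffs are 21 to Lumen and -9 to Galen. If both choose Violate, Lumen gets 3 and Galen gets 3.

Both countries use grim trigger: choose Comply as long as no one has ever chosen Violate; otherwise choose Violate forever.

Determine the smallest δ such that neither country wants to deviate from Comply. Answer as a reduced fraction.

5/6

Under grim trigger the critical discount factor is (T−C)/(T−P) with T = 21, C = 6, P = 3.
δ* = (21−6)/(21−3) = 15/18 = 5/6.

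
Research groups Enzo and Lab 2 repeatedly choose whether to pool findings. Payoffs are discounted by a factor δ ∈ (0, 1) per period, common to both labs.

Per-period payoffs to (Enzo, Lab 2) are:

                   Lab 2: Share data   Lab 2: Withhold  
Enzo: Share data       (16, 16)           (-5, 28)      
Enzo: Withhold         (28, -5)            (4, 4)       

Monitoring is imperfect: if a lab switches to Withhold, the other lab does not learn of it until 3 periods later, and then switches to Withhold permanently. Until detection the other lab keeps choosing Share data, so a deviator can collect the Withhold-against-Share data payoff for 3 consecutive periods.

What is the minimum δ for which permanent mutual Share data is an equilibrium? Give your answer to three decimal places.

0.794

Deviating for the 3 undetected periods gains 28−16 = 12 per period over cooperation, then loses 16−4 = 12 per period forever once punishment starts.
Gain: 12(1 + δ + … + δ^2); loss: 12·δ^3/(1−δ).
No profitable deviation ⇔ 12(1−δ^3) ≤ 12·δ^3, i.e. δ^3 ≥ 12/(12+12) = 1/2.
Hence δ ≥ (1/2)^(1/3) ≈ 0.794.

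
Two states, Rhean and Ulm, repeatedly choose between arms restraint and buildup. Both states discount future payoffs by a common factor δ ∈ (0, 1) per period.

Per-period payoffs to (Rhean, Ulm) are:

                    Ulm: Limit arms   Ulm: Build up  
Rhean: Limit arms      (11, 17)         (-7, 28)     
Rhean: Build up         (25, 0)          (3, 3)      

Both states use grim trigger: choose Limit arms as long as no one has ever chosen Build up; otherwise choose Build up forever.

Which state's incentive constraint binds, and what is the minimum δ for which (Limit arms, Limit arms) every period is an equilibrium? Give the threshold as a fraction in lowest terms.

Rhean; δ ≥ 7/11

Rhean: cooperation gives 11 each period; deviation gives 25 once then 3 forever.
  11/(1−δ) ≥ 25 + 3δ/(1−δ) ⇒ δ ≥ 14/22 = 7/11.
Ulm: cooperation gives 17 each period; deviation gives 28 once then 3 forever.
  δ ≥ 11/25.
Both must hold, so the binding constraint is Rhean's: δ ≥ 7/11.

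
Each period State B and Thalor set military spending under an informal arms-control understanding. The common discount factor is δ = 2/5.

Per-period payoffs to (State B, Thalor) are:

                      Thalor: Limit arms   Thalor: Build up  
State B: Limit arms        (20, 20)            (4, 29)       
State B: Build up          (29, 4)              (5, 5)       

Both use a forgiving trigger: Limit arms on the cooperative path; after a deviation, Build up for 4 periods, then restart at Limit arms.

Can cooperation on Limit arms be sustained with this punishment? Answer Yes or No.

Yes

A one-shot deviation gives 29 now, then 5 for 4 periods, then back to 20.
Gain from deviating: (29−20) today; loss: (20−5) in each of the next 4 periods.
No-deviation condition: (20−5)(δ+…+δ^4) ≥ 29−20, i.e. δ+…+δ^4 ≥ 3/5.
At δ = 2/5: δ+…+δ^4 = 0.6496 ≥ 0.6000.
So cooperation is sustainable.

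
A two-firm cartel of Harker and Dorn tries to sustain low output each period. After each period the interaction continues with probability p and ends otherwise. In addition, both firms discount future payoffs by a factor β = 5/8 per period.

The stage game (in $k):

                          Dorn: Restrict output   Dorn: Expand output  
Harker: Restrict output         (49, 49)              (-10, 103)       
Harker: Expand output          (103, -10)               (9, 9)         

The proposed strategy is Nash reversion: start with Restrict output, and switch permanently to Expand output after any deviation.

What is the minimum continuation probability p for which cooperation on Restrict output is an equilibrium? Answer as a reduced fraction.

216/235

Expected continuation weight on next period's payoff is β·p = 5/8·p, which plays the role of the discount factor.
Cooperation requires 5/8·p ≥ (103−49)/(103−9) = 27/47, hence p ≥ 216/235.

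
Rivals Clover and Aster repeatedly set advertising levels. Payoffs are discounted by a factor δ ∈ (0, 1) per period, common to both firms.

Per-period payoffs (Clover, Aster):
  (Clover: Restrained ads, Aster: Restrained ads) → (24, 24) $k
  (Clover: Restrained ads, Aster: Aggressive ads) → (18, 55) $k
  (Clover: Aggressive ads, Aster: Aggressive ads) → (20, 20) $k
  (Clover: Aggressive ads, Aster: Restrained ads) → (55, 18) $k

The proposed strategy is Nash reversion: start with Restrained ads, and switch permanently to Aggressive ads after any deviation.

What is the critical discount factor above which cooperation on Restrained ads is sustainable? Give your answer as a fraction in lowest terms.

31/35

Under grim trigger the critical discount factor is (T−C)/(T−P) with T = 55, C = 24, P = 20.
δ* = (55−24)/(55−20) = 31/35.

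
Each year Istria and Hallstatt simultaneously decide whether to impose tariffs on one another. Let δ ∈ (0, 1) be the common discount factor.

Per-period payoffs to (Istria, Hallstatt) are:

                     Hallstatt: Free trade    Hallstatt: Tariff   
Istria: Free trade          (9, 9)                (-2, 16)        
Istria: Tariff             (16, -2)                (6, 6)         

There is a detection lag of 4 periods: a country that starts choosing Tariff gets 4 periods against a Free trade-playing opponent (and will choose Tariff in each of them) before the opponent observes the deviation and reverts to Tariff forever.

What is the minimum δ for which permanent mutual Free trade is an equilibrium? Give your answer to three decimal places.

The best deviation is to choose Tariff for all 4 undetected periods, earning 16 each, then 6 forever once detected.
Deviation value: 16(1−δ^4)/(1−δ) + 6δ^4/(1−δ); cooperation value: 9/(1−δ).
IC: 9 ≥ 16(1−δ^4) + 6δ^4 = 16 − 10δ^4.
So δ^4 ≥ 7/10, giving δ ≥ (7/10)^(1/4) ≈ 0.915.

0.915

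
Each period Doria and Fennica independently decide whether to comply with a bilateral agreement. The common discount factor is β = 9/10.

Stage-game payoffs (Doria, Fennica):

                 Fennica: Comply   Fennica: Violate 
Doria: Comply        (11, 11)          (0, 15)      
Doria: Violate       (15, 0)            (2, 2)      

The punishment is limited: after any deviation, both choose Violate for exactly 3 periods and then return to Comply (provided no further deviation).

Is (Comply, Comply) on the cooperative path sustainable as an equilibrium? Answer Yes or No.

IC: β+…+β^3 ≥ (15−11)/(11−2) = 4/9.
At β = 9/10: partial sum = 2.4390 ≥ 0.4444. Cooperation sustainable.

Yes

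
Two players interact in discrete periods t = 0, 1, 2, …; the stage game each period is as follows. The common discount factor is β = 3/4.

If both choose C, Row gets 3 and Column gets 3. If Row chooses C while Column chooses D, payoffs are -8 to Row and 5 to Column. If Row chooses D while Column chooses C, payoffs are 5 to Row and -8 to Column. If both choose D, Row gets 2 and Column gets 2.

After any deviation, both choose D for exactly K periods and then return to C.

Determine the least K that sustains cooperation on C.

4

No profitable deviation requires (3−2)(β+…+β^K) ≥ 5−3, i.e. β+…+β^K ≥ 2 ≈ 2.0000.
With β = 3/4, the partial sums are K=1: 0.7500, K=2: 1.3125, K=3: 1.7344, K=4: 2.0508.
K = 4 is the first length at which the sum reaches 2.0000.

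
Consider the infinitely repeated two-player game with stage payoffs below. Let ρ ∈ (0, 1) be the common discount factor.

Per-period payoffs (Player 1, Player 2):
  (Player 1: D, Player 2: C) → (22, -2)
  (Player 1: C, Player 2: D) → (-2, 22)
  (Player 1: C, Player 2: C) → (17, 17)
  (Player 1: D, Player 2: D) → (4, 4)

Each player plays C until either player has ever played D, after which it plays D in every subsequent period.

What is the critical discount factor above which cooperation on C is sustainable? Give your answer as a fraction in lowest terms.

5/18

One-period gain from deviating is 22 − 17 = 5. The loss is 17 − 4 = 13 in every subsequent period, with present value 13·ρ/(1−ρ).
Deviation is unprofitable when 13·ρ/(1−ρ) ≥ 5, i.e. ρ/(1−ρ) ≥ 5/13.
Equivalently ρ ≥ 5/(5+13) = 5/18.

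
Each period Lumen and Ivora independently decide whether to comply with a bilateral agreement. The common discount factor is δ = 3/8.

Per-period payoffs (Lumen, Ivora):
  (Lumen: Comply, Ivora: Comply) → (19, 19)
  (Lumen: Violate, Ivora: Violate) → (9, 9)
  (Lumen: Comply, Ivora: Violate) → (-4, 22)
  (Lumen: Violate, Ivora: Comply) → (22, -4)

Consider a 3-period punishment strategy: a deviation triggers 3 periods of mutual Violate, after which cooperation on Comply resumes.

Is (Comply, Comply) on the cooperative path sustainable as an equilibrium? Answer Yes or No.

Yes

Comparing payoff streams over the 4 periods until play realigns: cooperate → 19(1+δ+…+δ^3); deviate → 22 + 9(δ+…+δ^3).
Cooperation is sustained iff (19−9)(δ+…+δ^3) ≥ 22−19.
δ+…+δ^3 = 3/8·(1−(3/8)^3)/(1−3/8) = 0.5684, and (22−19)/(19−9) = 0.3000.
0.5684 ≥ 0.3000, so cooperation is sustainable.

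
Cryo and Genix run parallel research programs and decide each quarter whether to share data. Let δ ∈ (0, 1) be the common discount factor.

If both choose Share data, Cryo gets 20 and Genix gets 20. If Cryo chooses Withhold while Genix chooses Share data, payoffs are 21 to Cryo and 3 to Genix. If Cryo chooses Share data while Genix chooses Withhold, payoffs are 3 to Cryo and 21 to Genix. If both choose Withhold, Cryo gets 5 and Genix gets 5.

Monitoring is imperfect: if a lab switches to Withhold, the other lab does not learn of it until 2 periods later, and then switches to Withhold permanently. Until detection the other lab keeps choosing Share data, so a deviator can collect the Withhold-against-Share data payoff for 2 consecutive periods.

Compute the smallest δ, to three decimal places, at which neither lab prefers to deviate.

0.250

Deviating for the 2 undetected periods gains 21−20 = 1 per period over cooperation, then loses 20−5 = 15 per period forever once punishment starts.
Gain: 1(1 + δ + … + δ^1); loss: 15·δ^2/(1−δ).
No profitable deviation ⇔ 1(1−δ^2) ≤ 15·δ^2, i.e. δ^2 ≥ 1/(1+15) = 1/16.
Hence δ ≥ (1/16)^(1/2) ≈ 0.250.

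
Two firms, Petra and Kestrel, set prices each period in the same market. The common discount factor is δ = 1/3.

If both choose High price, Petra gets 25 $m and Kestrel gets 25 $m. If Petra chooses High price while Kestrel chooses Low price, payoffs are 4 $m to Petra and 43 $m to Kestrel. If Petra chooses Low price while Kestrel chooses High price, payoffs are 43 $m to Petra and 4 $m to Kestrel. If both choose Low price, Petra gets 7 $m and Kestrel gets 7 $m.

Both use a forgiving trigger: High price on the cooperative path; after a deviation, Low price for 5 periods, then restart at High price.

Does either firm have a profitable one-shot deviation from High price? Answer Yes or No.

IC: δ+…+δ^5 ≥ (43−25)/(25−7) = 1.
At δ = 1/3: partial sum = 0.4979 < 1.0000. Cooperation not sustainable.

Yes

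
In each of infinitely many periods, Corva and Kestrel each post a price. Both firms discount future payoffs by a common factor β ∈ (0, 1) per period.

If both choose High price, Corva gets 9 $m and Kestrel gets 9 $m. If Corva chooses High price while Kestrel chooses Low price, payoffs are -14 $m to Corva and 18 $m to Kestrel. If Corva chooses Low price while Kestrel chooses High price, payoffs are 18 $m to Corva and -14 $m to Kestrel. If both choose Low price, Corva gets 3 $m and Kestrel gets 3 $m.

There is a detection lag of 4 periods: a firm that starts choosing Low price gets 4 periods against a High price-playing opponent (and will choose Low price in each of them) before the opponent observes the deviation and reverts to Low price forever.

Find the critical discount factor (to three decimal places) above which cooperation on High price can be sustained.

0.880

Deviating for the 4 undetected periods gains 18−9 = 9 per period over cooperation, then loses 9−3 = 6 per period forever once punishment starts.
Gain: 9(1 + β + … + β^3); loss: 6·β^4/(1−β).
No profitable deviation ⇔ 9(1−β^4) ≤ 6·β^4, i.e. β^4 ≥ 9/(9+6) = 3/5.
Hence β ≥ (3/5)^(1/4) ≈ 0.880.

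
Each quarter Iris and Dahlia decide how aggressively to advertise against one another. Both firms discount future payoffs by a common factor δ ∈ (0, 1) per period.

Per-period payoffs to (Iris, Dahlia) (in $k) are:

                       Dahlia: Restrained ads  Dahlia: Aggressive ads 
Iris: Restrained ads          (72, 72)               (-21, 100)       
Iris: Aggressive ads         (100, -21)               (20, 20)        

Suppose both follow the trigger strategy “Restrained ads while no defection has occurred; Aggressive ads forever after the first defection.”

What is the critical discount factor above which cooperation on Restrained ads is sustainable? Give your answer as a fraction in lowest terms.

7/20

Cooperation forever yields 72 each period: 72/(1−δ).
Deviating yields 100 once, then 20 forever: 100 + 20δ/(1−δ).
No profitable deviation requires 72/(1−δ) ≥ 100 + 20δ/(1−δ).
Multiplying by (1−δ): 72 ≥ 100(1−δ) + 20δ = 100 − 80δ.
So 80δ ≥ 28, i.e. δ ≥ 28/80 = 7/20.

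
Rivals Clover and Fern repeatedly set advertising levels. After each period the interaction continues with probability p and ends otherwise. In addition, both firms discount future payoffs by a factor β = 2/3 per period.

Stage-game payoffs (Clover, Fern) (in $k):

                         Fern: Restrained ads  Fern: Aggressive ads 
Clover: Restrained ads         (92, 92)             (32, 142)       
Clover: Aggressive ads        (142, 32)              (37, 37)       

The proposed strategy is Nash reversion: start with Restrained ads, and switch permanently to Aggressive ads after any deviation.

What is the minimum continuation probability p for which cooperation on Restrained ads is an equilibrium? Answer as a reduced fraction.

Expected continuation weight on next period's payoff is β·p = 2/3·p, which plays the role of the discount factor.
Cooperation requires 2/3·p ≥ (142−92)/(142−37) = 10/21, hence p ≥ 5/7.

5/7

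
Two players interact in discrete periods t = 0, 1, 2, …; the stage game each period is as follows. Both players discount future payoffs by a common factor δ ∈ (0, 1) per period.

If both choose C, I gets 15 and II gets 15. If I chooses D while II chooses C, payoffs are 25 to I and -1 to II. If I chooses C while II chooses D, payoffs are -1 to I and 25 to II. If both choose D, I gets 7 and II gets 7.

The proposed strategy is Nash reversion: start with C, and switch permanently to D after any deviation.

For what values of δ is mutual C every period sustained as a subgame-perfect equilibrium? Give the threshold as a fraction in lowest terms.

One-period gain from deviating is 25 − 15 = 10. The loss is 15 − 7 = 8 in every subsequent period, with present value 8·δ/(1−δ).
Deviation is unprofitable when 8·δ/(1−δ) ≥ 10, i.e. δ/(1−δ) ≥ 5/4.
Equivalently δ ≥ 10/(10+8) = 5/9.

5/9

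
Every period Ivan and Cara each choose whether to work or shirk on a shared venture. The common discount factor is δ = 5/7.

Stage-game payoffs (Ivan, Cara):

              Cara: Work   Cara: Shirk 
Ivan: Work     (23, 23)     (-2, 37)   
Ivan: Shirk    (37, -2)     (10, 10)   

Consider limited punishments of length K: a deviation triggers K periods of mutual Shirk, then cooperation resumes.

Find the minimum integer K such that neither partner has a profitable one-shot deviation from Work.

2

IC: δ(1−δ^K)/(1−δ) ≥ (37−23)/(23−10) = 14/13.
With δ = 5/7: need 1 − δ^K ≥ 14/13·(1−5/7)/(5/7), i.e. δ^K ≤ 0.5692.
Since (5/7)^1 = 0.7143 and (5/7)^2 = 0.5102, the smallest such K is 2.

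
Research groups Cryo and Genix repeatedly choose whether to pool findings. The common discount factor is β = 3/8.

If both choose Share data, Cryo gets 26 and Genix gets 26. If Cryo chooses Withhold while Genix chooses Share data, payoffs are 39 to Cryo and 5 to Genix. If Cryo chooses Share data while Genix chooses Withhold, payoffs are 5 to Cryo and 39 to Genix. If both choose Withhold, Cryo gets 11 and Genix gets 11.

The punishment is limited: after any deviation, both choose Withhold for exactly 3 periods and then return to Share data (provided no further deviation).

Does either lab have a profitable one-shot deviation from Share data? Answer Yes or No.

Yes

A one-shot deviation gives 39 now, then 11 for 3 periods, then back to 26.
Gain from deviating: (39−26) today; loss: (26−11) in each of the next 3 periods.
No-deviation condition: (26−11)(β+…+β^3) ≥ 39−26, i.e. β+…+β^3 ≥ 13/15.
At β = 3/8: β+…+β^3 = 0.5684 < 0.8667.
So cooperation is not sustainable.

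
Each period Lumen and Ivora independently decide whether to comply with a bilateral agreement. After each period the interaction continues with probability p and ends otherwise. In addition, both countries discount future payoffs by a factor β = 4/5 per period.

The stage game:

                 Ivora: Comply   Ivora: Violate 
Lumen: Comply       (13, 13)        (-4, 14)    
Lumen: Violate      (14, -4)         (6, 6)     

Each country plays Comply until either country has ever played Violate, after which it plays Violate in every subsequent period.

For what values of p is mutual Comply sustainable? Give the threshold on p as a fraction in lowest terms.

5/32

Expected continuation weight on next period's payoff is β·p = 4/5·p, which plays the role of the discount factor.
Cooperation requires 4/5·p ≥ (14−13)/(14−6) = 1/8, hence p ≥ 5/32.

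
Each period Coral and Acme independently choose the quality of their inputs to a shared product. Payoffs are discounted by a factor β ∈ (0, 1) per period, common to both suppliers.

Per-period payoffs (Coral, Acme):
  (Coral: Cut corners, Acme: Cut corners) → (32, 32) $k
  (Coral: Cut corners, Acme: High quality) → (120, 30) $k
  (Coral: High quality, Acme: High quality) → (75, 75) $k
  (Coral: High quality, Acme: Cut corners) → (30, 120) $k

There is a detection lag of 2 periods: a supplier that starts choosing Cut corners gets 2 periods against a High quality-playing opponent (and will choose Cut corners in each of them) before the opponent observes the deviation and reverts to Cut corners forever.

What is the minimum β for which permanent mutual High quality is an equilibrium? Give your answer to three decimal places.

Deviating for the 2 undetected periods gains 120−75 = 45 per period over cooperation, then loses 75−32 = 43 per period forever once punishment starts.
Gain: 45(1 + β + … + β^1); loss: 43·β^2/(1−β).
No profitable deviation ⇔ 45(1−β^2) ≤ 43·β^2, i.e. β^2 ≥ 45/(45+43) = 45/88.
Hence β ≥ (45/88)^(1/2) ≈ 0.715.

0.715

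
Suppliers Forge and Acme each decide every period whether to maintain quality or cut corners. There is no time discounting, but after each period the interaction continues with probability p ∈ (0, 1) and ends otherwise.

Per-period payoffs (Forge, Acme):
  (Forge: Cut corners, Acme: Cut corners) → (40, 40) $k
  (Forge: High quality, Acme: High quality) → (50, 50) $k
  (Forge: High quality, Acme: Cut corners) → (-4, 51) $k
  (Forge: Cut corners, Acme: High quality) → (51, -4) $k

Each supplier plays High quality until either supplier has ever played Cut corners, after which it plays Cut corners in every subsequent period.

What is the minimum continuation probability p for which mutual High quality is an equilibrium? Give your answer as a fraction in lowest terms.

1/11

Expected cooperation value is 50 + p·50 + p²·50 + … = 50/(1−p); deviation gives 51 + p·40/(1−p).
50 ≥ 51(1−p) + 40p ⇒ 11p ≥ 1 ⇒ p ≥ 1/11.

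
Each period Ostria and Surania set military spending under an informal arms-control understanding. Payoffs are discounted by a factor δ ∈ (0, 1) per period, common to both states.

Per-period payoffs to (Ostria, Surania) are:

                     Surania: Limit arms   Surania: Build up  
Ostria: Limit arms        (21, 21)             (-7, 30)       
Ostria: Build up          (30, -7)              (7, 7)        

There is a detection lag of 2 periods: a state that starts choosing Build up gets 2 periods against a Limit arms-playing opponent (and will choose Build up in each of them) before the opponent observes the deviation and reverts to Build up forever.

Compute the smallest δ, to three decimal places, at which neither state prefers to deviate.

A deviator earns 30 for 2 periods, then 7 forever; cooperating earns 21 forever. Multiplying the IC by (1−δ):
21 ≥ 30(1−δ^2) + 7δ^2, so 23·δ^2 ≥ 9 and δ^2 ≥ 9/23.
δ ≥ (9/23)^(1/2) ≈ 0.626.

0.626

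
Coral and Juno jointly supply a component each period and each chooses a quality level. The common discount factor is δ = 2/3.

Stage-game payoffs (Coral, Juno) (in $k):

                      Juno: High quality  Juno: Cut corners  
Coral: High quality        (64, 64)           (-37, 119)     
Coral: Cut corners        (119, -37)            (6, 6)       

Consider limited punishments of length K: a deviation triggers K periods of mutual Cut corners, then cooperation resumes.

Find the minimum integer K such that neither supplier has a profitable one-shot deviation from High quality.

Need Σ_{k=1}^{K} δ^k ≥ (119−64)/(64−6) = 0.9483 at δ = 2/3.
At K = 1 the sum is 0.6667 < 0.9483; at K = 2 it is 1.1111 ≥ 0.9483.
So the minimum punishment length is K = 2.

2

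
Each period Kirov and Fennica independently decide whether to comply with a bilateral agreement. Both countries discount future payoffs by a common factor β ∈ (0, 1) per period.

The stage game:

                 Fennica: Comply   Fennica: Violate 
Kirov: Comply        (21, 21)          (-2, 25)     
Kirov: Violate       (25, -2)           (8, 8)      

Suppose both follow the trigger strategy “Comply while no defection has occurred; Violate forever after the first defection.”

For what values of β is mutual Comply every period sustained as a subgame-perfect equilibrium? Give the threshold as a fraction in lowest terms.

Cooperation forever yields 21 each period: 21/(1−β).
Deviating yields 25 once, then 8 forever: 25 + 8β/(1−β).
No profitable deviation requires 21/(1−β) ≥ 25 + 8β/(1−β).
Multiplying by (1−β): 21 ≥ 25(1−β) + 8β = 25 − 17β.
So 17β ≥ 4, i.e. β ≥ 4/17.

4/17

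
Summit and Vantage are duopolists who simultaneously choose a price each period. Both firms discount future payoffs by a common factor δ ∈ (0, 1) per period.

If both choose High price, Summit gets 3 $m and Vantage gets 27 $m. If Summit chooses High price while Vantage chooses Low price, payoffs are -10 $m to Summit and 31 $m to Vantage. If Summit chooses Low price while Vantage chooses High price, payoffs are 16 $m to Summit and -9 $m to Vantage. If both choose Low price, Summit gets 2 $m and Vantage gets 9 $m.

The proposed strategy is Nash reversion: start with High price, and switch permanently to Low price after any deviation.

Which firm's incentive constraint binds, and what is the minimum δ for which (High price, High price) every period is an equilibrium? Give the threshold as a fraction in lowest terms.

Summit; δ ≥ 13/14

Summit: cooperation gives 3 each period; deviation gives 16 once then 2 forever.
  3/(1−δ) ≥ 16 + 2δ/(1−δ) ⇒ δ ≥ 13/14.
Vantage: cooperation gives 27 each period; deviation gives 31 once then 9 forever.
  δ ≥ 4/22 = 2/11.
Both must hold, so the binding constraint is Summit's: δ ≥ 13/14.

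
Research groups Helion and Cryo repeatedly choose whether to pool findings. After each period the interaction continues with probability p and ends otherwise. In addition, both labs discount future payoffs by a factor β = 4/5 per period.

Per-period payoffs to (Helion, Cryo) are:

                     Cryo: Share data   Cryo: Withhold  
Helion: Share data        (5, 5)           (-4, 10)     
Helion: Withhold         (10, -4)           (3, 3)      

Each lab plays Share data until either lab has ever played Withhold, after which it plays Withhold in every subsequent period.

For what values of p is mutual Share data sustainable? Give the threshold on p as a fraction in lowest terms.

25/28

With continuation probability p and discount β, the effective per-period discount factor is βp.
Grim-trigger IC: βp ≥ (10−5)/(10−3) = 5/7.
So p ≥ (5/7)/(4/5) = 25/28.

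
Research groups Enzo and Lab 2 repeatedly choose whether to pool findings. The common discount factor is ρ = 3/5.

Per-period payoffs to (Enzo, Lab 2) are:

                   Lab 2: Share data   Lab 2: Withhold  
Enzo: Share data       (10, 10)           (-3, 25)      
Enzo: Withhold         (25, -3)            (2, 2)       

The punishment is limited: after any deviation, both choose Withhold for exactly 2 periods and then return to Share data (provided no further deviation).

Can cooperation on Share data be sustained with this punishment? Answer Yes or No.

IC: ρ+…+ρ^2 ≥ (25−10)/(10−2) = 15/8.
At ρ = 3/5: partial sum = 0.9600 < 1.8750. Cooperation not sustainable.

No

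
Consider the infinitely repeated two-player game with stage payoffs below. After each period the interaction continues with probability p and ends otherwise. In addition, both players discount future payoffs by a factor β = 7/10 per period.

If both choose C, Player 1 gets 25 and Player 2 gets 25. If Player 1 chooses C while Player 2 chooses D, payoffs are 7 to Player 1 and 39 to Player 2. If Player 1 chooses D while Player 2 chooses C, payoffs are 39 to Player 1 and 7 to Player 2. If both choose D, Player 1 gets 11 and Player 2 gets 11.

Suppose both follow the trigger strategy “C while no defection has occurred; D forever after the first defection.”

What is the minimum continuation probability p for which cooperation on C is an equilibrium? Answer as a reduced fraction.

5/7

Expected continuation weight on next period's payoff is β·p = 7/10·p, which plays the role of the discount factor.
Cooperation requires 7/10·p ≥ (39−25)/(39−11) = 1/2, hence p ≥ 5/7.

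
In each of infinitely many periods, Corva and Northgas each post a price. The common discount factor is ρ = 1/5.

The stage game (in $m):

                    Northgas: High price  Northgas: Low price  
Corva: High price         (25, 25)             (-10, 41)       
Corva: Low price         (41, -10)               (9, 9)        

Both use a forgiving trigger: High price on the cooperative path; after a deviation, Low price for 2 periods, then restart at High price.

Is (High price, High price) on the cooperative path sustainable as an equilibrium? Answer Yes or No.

IC: ρ+…+ρ^2 ≥ (41−25)/(25−9) = 1.
At ρ = 1/5: partial sum = 0.2400 < 1.0000. Cooperation not sustainable.

No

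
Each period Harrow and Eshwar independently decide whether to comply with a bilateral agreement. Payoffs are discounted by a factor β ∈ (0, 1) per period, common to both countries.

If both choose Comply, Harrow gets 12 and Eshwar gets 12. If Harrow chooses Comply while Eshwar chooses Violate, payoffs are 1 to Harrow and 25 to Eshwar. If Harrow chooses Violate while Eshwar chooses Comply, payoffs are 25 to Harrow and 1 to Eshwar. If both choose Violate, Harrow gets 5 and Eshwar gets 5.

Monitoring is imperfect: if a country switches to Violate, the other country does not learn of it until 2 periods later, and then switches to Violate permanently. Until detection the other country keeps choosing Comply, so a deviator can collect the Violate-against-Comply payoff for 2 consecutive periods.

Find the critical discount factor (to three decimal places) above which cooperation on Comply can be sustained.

0.806

A deviator earns 25 for 2 periods, then 5 forever; cooperating earns 12 forever. Multiplying the IC by (1−β):
12 ≥ 25(1−β^2) + 5β^2, so 20·β^2 ≥ 13 and β^2 ≥ 13/20.
β ≥ (13/20)^(1/2) ≈ 0.806.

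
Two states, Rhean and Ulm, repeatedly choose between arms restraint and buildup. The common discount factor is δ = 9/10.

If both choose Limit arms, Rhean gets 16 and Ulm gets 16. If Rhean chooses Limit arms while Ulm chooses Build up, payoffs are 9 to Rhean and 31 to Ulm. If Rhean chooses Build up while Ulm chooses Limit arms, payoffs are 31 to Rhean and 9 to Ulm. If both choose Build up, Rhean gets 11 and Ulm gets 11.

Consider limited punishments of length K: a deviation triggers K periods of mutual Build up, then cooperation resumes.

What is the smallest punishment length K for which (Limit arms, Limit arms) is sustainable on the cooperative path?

4

Need Σ_{k=1}^{K} δ^k ≥ (31−16)/(16−11) = 3.0000 at δ = 9/10.
At K = 3 the sum is 2.4390 < 3.0000; at K = 4 it is 3.0951 ≥ 3.0000.
So the minimum punishment length is K = 4.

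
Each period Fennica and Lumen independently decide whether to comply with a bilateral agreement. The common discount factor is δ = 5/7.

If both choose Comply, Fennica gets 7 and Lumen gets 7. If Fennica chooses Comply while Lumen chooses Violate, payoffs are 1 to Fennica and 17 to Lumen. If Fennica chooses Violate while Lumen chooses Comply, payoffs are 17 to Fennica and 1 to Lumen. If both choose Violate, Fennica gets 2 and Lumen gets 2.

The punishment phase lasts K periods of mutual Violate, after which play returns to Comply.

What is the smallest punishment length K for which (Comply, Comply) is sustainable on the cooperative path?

Need Σ_{k=1}^{K} δ^k ≥ (17−7)/(7−2) = 2.0000 at δ = 5/7.
At K = 4 the sum is 1.8492 < 2.0000; at K = 5 it is 2.0352 ≥ 2.0000.
So the minimum punishment length is K = 5.

5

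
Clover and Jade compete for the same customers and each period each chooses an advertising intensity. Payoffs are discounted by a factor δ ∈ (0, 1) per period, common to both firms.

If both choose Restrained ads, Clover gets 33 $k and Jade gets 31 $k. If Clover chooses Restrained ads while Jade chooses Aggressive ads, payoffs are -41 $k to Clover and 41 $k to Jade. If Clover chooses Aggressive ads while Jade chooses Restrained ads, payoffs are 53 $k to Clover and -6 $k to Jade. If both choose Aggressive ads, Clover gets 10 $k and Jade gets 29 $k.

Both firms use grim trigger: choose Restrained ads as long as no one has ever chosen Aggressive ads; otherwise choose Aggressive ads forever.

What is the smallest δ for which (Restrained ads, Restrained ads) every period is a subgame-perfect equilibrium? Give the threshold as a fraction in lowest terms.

Clover's threshold: (53−33)/(53−10) = 20/43.
Jade's threshold: (41−31)/(41−29) = 5/6.
20/43 < 5/6, so Jade binds and δ* = 5/6.

5/6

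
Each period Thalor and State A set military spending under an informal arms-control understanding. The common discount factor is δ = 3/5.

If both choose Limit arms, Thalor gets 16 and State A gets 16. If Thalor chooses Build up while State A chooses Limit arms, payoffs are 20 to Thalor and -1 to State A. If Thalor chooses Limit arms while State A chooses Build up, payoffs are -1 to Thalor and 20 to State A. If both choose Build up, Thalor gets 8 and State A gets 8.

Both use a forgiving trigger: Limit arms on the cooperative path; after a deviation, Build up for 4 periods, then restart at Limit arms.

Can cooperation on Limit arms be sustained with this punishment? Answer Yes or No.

IC: δ+…+δ^4 ≥ (20−16)/(16−8) = 1/2.
At δ = 3/5: partial sum = 1.3056 ≥ 0.5000. Cooperation sustainable.

Yes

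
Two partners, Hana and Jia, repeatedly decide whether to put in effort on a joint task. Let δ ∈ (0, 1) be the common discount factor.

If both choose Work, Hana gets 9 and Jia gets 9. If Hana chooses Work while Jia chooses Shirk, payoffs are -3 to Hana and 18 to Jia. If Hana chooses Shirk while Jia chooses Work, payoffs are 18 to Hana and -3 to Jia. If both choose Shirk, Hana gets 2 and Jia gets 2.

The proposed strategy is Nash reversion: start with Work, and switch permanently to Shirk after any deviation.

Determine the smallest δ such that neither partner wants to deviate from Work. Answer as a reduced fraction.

Under grim trigger the critical discount factor is (T−C)/(T−P) with T = 18, C = 9, P = 2.
δ* = (18−9)/(18−2) = 9/16.

9/16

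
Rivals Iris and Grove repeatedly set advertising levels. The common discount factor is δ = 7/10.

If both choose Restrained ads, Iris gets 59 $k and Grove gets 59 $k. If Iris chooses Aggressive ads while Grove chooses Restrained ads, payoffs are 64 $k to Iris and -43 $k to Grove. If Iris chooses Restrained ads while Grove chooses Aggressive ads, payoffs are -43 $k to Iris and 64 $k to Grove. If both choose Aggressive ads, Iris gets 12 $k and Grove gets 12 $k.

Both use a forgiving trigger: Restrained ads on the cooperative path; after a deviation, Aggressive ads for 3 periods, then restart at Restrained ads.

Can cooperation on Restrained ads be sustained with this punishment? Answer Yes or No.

Comparing payoff streams over the 4 periods until play realigns: cooperate → 59(1+δ+…+δ^3); deviate → 64 + 12(δ+…+δ^3).
Cooperation is sustained iff (59−12)(δ+…+δ^3) ≥ 64−59.
δ+…+δ^3 = 7/10·(1−(7/10)^3)/(1−7/10) = 1.5330, and (64−59)/(59−12) = 0.1064.
1.5330 ≥ 0.1064, so cooperation is sustainable.

Yes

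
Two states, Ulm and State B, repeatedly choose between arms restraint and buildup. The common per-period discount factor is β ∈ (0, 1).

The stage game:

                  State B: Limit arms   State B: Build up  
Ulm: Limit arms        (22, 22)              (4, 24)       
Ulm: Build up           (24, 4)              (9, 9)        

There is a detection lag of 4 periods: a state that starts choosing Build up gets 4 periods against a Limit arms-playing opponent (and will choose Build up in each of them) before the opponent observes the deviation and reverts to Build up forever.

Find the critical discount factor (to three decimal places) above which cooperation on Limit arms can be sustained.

The best deviation is to choose Build up for all 4 undetected periods, earning 24 each, then 9 forever once detected.
Deviation value: 24(1−β^4)/(1−β) + 9β^4/(1−β); cooperation value: 22/(1−β).
IC: 22 ≥ 24(1−β^4) + 9β^4 = 24 − 15β^4.
So β^4 ≥ 2/15, giving β ≥ (2/15)^(1/4) ≈ 0.604.

0.604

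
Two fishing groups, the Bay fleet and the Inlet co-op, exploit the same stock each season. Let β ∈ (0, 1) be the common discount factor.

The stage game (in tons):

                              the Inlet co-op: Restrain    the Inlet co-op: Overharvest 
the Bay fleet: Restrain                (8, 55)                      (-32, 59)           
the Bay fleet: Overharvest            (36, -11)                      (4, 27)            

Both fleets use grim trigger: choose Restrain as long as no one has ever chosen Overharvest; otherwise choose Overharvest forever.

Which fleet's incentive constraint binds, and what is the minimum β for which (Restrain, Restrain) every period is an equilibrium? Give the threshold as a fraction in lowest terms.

the Bay fleet; β ≥ 7/8

For the Bay fleet: deviation gain 36−8 = 28, per-period punishment loss 8−4 = 4. IC gives β ≥ 28/32 = 7/8.
For the Inlet co-op: gain 4, loss 28 per period, so β ≥ 4/32 = 1/8.
The tighter constraint is the Bay fleet's, so cooperation needs β ≥ 7/8.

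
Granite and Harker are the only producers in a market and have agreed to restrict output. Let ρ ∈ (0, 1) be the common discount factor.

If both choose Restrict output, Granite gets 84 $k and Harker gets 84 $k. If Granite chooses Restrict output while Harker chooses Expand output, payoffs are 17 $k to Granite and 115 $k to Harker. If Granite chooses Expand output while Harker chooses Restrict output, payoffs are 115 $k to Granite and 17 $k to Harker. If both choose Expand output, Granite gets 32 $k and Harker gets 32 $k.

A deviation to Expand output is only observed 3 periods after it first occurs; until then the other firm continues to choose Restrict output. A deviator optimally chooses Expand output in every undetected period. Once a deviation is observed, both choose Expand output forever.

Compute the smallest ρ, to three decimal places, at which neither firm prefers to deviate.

A deviator earns 115 for 3 periods, then 32 forever; cooperating earns 84 forever. Multiplying the IC by (1−ρ):
84 ≥ 115(1−ρ^3) + 32ρ^3, so 83·ρ^3 ≥ 31 and ρ^3 ≥ 31/83.
ρ ≥ (31/83)^(1/3) ≈ 0.720.

0.720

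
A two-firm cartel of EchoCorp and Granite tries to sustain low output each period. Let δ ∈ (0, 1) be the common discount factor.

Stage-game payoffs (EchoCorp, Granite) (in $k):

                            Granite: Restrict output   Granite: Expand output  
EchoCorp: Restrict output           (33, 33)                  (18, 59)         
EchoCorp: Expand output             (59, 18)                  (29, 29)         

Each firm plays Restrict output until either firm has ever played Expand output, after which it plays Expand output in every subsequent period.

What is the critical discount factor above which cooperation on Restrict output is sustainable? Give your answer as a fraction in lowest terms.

Under grim trigger the critical discount factor is (T−C)/(T−P) with T = 59, C = 33, P = 29.
δ* = (59−33)/(59−29) = 26/30 = 13/15.

13/15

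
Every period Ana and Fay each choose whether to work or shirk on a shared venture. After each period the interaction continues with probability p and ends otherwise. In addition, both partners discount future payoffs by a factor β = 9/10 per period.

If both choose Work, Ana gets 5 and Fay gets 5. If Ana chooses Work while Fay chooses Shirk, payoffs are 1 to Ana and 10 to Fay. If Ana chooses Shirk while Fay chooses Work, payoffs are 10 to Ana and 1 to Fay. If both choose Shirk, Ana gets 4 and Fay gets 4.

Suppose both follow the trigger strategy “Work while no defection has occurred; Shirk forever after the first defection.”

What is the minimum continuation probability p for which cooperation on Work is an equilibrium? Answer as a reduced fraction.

Expected continuation weight on next period's payoff is β·p = 9/10·p, which plays the role of the discount factor.
Cooperation requires 9/10·p ≥ (10−5)/(10−4) = 5/6, hence p ≥ 25/27.

25/27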